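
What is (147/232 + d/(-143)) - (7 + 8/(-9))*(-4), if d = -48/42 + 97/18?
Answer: 17451101/696696 ≈ 25.048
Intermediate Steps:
d = 535/126 (d = -48*1/42 + 97*(1/18) = -8/7 + 97/18 = 535/126 ≈ 4.2460)
(147/232 + d/(-143)) - (7 + 8/(-9))*(-4) = (147/232 + (535/126)/(-143)) - (7 + 8/(-9))*(-4) = (147*(1/232) + (535/126)*(-1/143)) - (7 + 8*(-1/9))*(-4) = (147/232 - 535/18018) - (7 - 8/9)*(-4) = 1262263/2090088 - 55*(-4)/9 = 1262263/2090088 - 1*(-220/9) = 1262263/2090088 + 220/9 = 17451101/696696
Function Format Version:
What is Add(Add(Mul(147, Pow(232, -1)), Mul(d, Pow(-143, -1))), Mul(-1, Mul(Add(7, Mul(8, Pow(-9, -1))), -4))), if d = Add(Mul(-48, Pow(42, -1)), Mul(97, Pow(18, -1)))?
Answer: Rational(17451101, 696696) ≈ 25.048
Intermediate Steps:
d = Rational(535, 126) (d = Add(Mul(-48, Rational(1, 42)), Mul(97, Rational(1, 18))) = Add(Rational(-8, 7), Rational(97, 18)) = Rational(535, 126) ≈ 4.2460)
Add(Add(Mul(147, Pow(232, -1)), Mul(d, Pow(-143, -1))), Mul(-1, Mul(Add(7, Mul(8, Pow(-9, -1))), -4))) = Add(Add(Mul(147, Pow(232, -1)), Mul(Rational(535, 126), Pow(-143, -1))), Mul(-1, Mul(Add(7, Mul(8, Pow(-9, -1))), -4))) = Add(Add(Mul(147, Rational(1, 232)), Mul(Rational(535, 126), Rational(-1, 143))), Mul(-1, Mul(Add(7, Mul(8, Rational(-1, 9))), -4))) = Add(Add(Rational(147, 232), Rational(-535, 18018)), Mul(-1, Mul(Add(7, Rational(-8, 9)), -4))) = Add(Rational(1262263, 2090088), Mul(-1, Mul(Rational(55, 9), -4))) = Add(Rational(1262263, 2090088), Mul(-1, Rational(-220, 9))) = Add(Rational(1262263, 2090088), Rational(220, 9)) = Rational(17451101, 696696)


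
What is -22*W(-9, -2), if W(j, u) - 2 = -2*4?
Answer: 132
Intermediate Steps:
W(j, u) = -6 (W(j, u) = 2 - 2*4 = 2 - 8 = -6)
-22*W(-9, -2) = -22*(-6) = 132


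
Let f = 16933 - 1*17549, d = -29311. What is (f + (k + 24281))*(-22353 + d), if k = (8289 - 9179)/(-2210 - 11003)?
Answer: -16154637144240/13213 ≈ -1.2226e+9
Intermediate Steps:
f = -616 (f = 16933 - 17549 = -616)
k = 890/13213 (k = -890/(-13213) = -890*(-1/13213) = 890/13213 ≈ 0.067358)
(f + (k + 24281))*(-22353 + d) = (-616 + (890/13213 + 24281))*(-22353 - 29311) = (-616 + 320825743/13213)*(-51664) = (312686535/13213)*(-51664) = -16154637144240/13213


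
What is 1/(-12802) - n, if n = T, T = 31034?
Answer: -397297269/12802 ≈ -31034.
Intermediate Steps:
n = 31034
1/(-12802) - n = 1/(-12802) - 1*31034 = -1/12802 - 31034 = -397297269/12802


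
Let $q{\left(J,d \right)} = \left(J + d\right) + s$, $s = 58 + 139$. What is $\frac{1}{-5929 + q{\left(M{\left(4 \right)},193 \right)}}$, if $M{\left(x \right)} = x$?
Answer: $- \frac{1}{5535} \approx -0.00018067$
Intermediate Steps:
$s = 197$
$q{\left(J,d \right)} = 197 + J + d$ ($q{\left(J,d \right)} = \left(J + d\right) + 197 = 197 + J + d$)
$\frac{1}{-5929 + q{\left(M{\left(4 \right)},193 \right)}} = \frac{1}{-5929 + \left(197 + 4 + 193\right)} = \frac{1}{-5929 + 394} = \frac{1}{-5535} = - \frac{1}{5535}$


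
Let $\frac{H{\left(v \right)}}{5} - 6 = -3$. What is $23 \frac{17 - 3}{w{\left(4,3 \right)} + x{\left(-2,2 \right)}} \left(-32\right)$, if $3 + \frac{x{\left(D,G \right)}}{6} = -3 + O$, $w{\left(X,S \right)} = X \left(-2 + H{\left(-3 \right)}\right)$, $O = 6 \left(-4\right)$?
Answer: $\frac{161}{2} \approx 80.5$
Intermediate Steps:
$H{\left(v \right)} = 15$ ($H{\left(v \right)} = 30 + 5 \left(-3\right) = 30 - 15 = 15$)
$O = -24$
$w{\left(X,S \right)} = 13 X$ ($w{\left(X,S \right)} = X \left(-2 + 15\right) = X 13 = 13 X$)
$x{\left(D,G \right)} = -180$ ($x{\left(D,G \right)} = -18 + 6 \left(-3 - 24\right) = -18 + 6 \left(-27\right) = -18 - 162 = -180$)
$23 \frac{17 - 3}{w{\left(4,3 \right)} + x{\left(-2,2 \right)}} \left(-32\right) = 23 \frac{17 - 3}{13 \cdot 4 - 180} \left(-32\right) = 23 \frac{14}{52 - 180} \left(-32\right) = 23 \frac{14}{-128} \left(-32\right) = 23 \cdot 14 \left(- \frac{1}{128}\right) \left(-32\right) = 23 \left(- \frac{7}{64}\right) \left(-32\right) = \left(- \frac{161}{64}\right) \left(-32\right) = \frac{161}{2}$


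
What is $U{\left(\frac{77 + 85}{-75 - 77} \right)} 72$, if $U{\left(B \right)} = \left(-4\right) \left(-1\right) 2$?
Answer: $576$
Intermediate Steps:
$U{\left(B \right)} = 8$ ($U{\left(B \right)} = 4 \cdot 2 = 8$)
$U{\left(\frac{77 + 85}{-75 - 77} \right)} 72 = 8 \cdot 72 = 576$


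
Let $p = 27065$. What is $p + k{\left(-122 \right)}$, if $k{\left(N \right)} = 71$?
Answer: $27136$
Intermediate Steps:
$p + k{\left(-122 \right)} = 27065 + 71 = 27136$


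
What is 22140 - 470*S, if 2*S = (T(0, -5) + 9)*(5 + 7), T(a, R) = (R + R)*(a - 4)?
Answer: -116040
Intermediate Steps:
T(a, R) = 2*R*(-4 + a) (T(a, R) = (2*R)*(-4 + a) = 2*R*(-4 + a))
S = 294 (S = ((2*(-5)*(-4 + 0) + 9)*(5 + 7))/2 = ((2*(-5)*(-4) + 9)*12)/2 = ((40 + 9)*12)/2 = (49*12)/2 = (½)*588 = 294)
22140 - 470*S = 22140 - 470*294 = 22140 - 138180 = -116040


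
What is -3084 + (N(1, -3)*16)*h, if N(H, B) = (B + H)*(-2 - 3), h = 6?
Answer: -2124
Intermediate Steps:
N(H, B) = -5*B - 5*H (N(H, B) = (B + H)*(-5) = -5*B - 5*H)
-3084 + (N(1, -3)*16)*h = -3084 + ((-5*(-3) - 5*1)*16)*6 = -3084 + ((15 - 5)*16)*6 = -3084 + (10*16)*6 = -3084 + 160*6 = -3084 + 960 = -2124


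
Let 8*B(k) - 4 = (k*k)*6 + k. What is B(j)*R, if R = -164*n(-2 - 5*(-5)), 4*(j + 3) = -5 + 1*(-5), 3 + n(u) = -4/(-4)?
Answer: 7380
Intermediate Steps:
n(u) = -2 (n(u) = -3 - 4/(-4) = -3 - 4*(-1/4) = -3 + 1 = -2)
j = -11/2 (j = -3 + (-5 + 1*(-5))/4 = -3 + (-5 - 5)/4 = -3 + (1/4)*(-10) = -3 - 5/2 = -11/2 ≈ -5.5000)
B(k) = 1/2 + k/8 + 3*k**2/4 (B(k) = 1/2 + ((k*k)*6 + k)/8 = 1/2 + (k**2*6 + k)/8 = 1/2 + (6*k**2 + k)/8 = 1/2 + (k + 6*k**2)/8 = 1/2 + (k/8 + 3*k**2/4) = 1/2 + k/8 + 3*k**2/4)
R = 328 (R = -164*(-2) = 328)
B(j)*R = (1/2 + (1/8)*(-11/2) + 3*(-11/2)**2/4)*328 = (1/2 - 11/16 + (3/4)*(121/4))*328 = (1/2 - 11/16 + 363/16)*328 = (45/2)*328 = 7380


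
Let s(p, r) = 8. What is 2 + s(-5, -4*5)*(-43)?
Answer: -342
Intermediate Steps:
2 + s(-5, -4*5)*(-43) = 2 + 8*(-43) = 2 - 344 = -342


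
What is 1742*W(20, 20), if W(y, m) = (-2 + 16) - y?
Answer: -10452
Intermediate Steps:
W(y, m) = 14 - y
1742*W(20, 20) = 1742*(14 - 1*20) = 1742*(14 - 20) = 1742*(-6) = -10452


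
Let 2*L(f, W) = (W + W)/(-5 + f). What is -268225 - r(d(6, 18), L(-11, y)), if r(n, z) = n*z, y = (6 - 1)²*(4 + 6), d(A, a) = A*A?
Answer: -535325/2 ≈ -2.6766e+5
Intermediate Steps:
d(A, a) = A²
y = 250 (y = 5²*10 = 25*10 = 250)
L(f, W) = W/(-5 + f) (L(f, W) = ((W + W)/(-5 + f))/2 = ((2*W)/(-5 + f))/2 = (2*W/(-5 + f))/2 = W/(-5 + f))
-268225 - r(d(6, 18), L(-11, y)) = -268225 - 6²*250/(-5 - 11) = -268225 - 36*250/(-16) = -268225 - 36*250*(-1/16) = -268225 - 36*(-125)/8 = -268225 - 1*(-1125/2) = -268225 + 1125/2 = -535325/2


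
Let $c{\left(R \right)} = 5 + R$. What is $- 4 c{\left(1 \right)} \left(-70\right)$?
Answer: $1680$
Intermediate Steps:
$- 4 c{\left(1 \right)} \left(-70\right) = - 4 \left(5 + 1\right) \left(-70\right) = \left(-4\right) 6 \left(-70\right) = \left(-24\right) \left(-70\right) = 1680$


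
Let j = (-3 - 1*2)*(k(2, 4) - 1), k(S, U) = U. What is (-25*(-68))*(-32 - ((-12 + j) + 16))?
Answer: -35700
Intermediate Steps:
j = -15 (j = (-3 - 1*2)*(4 - 1) = (-3 - 2)*3 = -5*3 = -15)
(-25*(-68))*(-32 - ((-12 + j) + 16)) = (-25*(-68))*(-32 - ((-12 - 15) + 16)) = 1700*(-32 - (-27 + 16)) = 1700*(-32 - 1*(-11)) = 1700*(-32 + 11) = 1700*(-21) = -35700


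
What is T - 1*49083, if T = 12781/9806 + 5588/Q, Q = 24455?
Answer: -11770017290307/239805730 ≈ -49081.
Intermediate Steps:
T = 367355283/239805730 (T = 12781/9806 + 5588/24455 = 367355283/239805730 ≈ 1.5319)
T - 1*49083 = 367355283/239805730 - 1*49083 = 367355283/239805730 - 49083 = -11770017290307/239805730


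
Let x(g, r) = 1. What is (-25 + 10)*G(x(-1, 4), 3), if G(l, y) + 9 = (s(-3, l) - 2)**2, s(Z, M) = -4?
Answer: -405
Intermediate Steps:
G(l, y) = 27 (G(l, y) = -9 + (-4 - 2)**2 = -9 + (-6)**2 = -9 + 36 = 27)
(-25 + 10)*G(x(-1, 4), 3) = (-25 + 10)*27 = -15*27 = -405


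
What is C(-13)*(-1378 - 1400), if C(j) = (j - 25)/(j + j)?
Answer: -52782/13 ≈ -4060.2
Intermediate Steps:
C(j) = (-25 + j)/(2*j) (C(j) = (-25 + j)/((2*j)) = (-25 + j)*(1/(2*j)) = (-25 + j)/(2*j))
C(-13)*(-1378 - 1400) = ((½)*(-25 - 13)/(-13))*(-1378 - 1400) = ((½)*(-1/13)*(-38))*(-2778) = (19/13)*(-2778) = -52782/13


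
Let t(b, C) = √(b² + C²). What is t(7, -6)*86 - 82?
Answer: -82 + 86*√85 ≈ 710.88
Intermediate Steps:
t(b, C) = √(C² + b²)
t(7, -6)*86 - 82 = √((-6)² + 7²)*86 - 82 = √(36 + 49)*86 - 82 = √85*86 - 82 = 86*√85 - 82 = -82 + 86*√85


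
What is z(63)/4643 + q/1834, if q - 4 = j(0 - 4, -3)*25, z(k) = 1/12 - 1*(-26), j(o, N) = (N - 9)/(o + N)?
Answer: 11146571/357641004 ≈ 0.031167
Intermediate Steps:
j(o, N) = (-9 + N)/(N + o)
z(k) = 313/12 (z(k) = 1/12 + 26 = 313/12)
q = 328/7 (q = 4 + ((-9 - 3)/(-3 + (0 - 4)))*25 = 4 + (-12/(-3 - 4))*25 = 4 + (-12/(-7))*25 = 4 - ⅐*(-12)*25 = 4 + (12/7)*25 = 4 + 300/7 = 328/7 ≈ 46.857)
z(63)/4643 + q/1834 = (313/12)/4643 + (328/7)/1834 = (313/12)*(1/4643) + (328/7)*(1/1834) = 313/55716 + 164/6419 = 11146571/357641004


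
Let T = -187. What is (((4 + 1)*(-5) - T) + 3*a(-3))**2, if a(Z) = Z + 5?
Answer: 28224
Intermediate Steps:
a(Z) = 5 + Z
(((4 + 1)*(-5) - T) + 3*a(-3))**2 = (((4 + 1)*(-5) - 1*(-187)) + 3*(5 - 3))**2 = ((5*(-5) + 187) + 3*2)**2 = ((-25 + 187) + 6)**2 = (162 + 6)**2 = 168**2 = 28224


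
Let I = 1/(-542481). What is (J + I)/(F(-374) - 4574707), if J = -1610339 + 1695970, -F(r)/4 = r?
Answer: -46453190510/2480880076491 ≈ -0.018724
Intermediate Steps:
F(r) = -4*r
I = -1/542481 ≈ -1.8434e-6
J = 85631
(J + I)/(F(-374) - 4574707) = (85631 - 1/542481)/(-4*(-374) - 4574707) = 46453190510/(542481*(1496 - 4574707)) = (46453190510/542481)/(-4573211) = (46453190510/542481)*(-1/4573211) = -46453190510/2480880076491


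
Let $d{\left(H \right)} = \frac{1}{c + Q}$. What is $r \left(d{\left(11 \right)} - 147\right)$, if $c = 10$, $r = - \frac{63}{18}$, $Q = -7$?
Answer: $\frac{1540}{3} \approx 513.33$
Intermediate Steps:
$r = - \frac{7}{2}$ ($r = \left(-63\right) \frac{1}{18} = - \frac{7}{2} \approx -3.5$)
$d{\left(H \right)} = \frac{1}{3}$ ($d{\left(H \right)} = \frac{1}{10 - 7} = \frac{1}{3}$)
$r \left(d{\left(11 \right)} - 147\right) = - \frac{7 \left(\frac{1}{3} - 147\right)}{2} = \left(- \frac{7}{2}\right) \left(- \frac{440}{3}\right) = \frac{1540}{3}$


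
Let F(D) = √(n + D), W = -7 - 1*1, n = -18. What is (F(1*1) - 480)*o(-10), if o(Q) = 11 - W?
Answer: -9120 + 19*I*√17 ≈ -9120.0 + 78.339*I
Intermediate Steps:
W = -8 (W = -7 - 1 = -8)
o(Q) = 19 (o(Q) = 11 - 1*(-8) = 11 + 8 = 19)
F(D) = √(-18 + D)
(F(1*1) - 480)*o(-10) = (√(-18 + 1*1) - 480)*19 = (√(-18 + 1) - 480)*19 = (√(-17) - 480)*19 = (I*√17 - 480)*19 = (-480 + I*√17)*19 = -9120 + 19*I*√17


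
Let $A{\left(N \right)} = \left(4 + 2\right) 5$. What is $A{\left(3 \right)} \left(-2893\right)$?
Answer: $-86790$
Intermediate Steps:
$A{\left(N \right)} = 30$ ($A{\left(N \right)} = 6 \cdot 5 = 30$)
$A{\left(3 \right)} \left(-2893\right) = 30 \left(-2893\right) = -86790$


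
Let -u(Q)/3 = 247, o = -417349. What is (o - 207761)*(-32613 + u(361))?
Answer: 20849918940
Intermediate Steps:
u(Q) = -741 (u(Q) = -3*247 = -741)
(o - 207761)*(-32613 + u(361)) = (-417349 - 207761)*(-32613 - 741) = -625110*(-33354) = 20849918940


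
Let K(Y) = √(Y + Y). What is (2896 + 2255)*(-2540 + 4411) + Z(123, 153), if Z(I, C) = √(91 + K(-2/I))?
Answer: 9637521 + √(1376739 + 246*I*√123)/123 ≈ 9.6375e+6 + 0.0094521*I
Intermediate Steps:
K(Y) = √2*√Y (K(Y) = √(2*Y) = √2*√Y)
Z(I, C) = √(91 + 2*√(-1/I)) (Z(I, C) = √(91 + √2*√(-2/I)) = √(91 + √2*(√2*√(-1/I))) = √(91 + 2*√(-1/I)))
(2896 + 2255)*(-2540 + 4411) + Z(123, 153) = (2896 + 2255)*(-2540 + 4411) + √(91 + 2*√(-1/123)) = 5151*1871 + √(91 + 2*√(-1*1/123)) = 9637521 + √(91 + 2*√(-1/123)) = 9637521 + √(91 + 2*(I*√123/123)) = 9637521 + √(91 + 2*I*√123/123)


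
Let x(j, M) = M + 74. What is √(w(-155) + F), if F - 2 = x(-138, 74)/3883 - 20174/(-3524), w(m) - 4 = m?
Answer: I*√6705053257799622/6841846 ≈ 11.968*I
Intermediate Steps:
x(j, M) = 74 + M
w(m) = 4 + m
F = 53112289/6841846 (F = 2 + ((74 + 74)/3883 - 20174/(-3524)) = 2 + (148*(1/3883) - 20174*(-1/3524)) = 2 + (148/3883 + 10087/1762) = 2 + 39428597/6841846 = 53112289/6841846 ≈ 7.7629)
√(w(-155) + F) = √((4 - 155) + 53112289/6841846) = √(-151 + 53112289/6841846) = √(-980006457/6841846) = I*√6705053257799622/6841846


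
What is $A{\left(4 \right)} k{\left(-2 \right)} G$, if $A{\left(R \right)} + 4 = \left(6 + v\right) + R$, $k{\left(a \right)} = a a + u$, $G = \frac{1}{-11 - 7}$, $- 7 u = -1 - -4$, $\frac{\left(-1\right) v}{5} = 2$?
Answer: $\frac{50}{63} \approx 0.79365$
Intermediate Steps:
$v = -10$ ($v = \left(-5\right) 2 = -10$)
$u = - \frac{3}{7}$ ($u = - \frac{-1 - -4}{7} = - \frac{-1 + 4}{7} = \left(- \frac{1}{7}\right) 3 = - \frac{3}{7} \approx -0.42857$)
$G = - \frac{1}{18}$ ($G = \frac{1}{-18} = - \frac{1}{18} \approx -0.055556$)
$k{\left(a \right)} = - \frac{3}{7} + a^{2}$ ($k{\left(a \right)} = a a - \frac{3}{7} = a^{2} - \frac{3}{7} = - \frac{3}{7} + a^{2}$)
$A{\left(R \right)} = -8 + R$ ($A{\left(R \right)} = -4 + \left(\left(6 - 10\right) + R\right) = -4 + \left(-4 + R\right) = -8 + R$)
$A{\left(4 \right)} k{\left(-2 \right)} G = \left(-8 + 4\right) \left(- \frac{3}{7} + \left(-2\right)^{2}\right) \left(- \frac{1}{18}\right) = - 4 \left(- \frac{3}{7} + 4\right) \left(- \frac{1}{18}\right) = \left(-4\right) \frac{25}{7} \left(- \frac{1}{18}\right) = \left(- \frac{100}{7}\right) \left(- \frac{1}{18}\right) = \frac{50}{63}$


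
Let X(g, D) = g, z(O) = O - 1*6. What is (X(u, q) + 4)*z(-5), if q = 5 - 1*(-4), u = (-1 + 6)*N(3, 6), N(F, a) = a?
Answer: -374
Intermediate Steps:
z(O) = -6 + O (z(O) = O - 6 = -6 + O)
u = 30 (u = (-1 + 6)*6 = 5*6 = 30)
q = 9 (q = 5 + 4 = 9)
(X(u, q) + 4)*z(-5) = (30 + 4)*(-6 - 5) = 34*(-11) = -374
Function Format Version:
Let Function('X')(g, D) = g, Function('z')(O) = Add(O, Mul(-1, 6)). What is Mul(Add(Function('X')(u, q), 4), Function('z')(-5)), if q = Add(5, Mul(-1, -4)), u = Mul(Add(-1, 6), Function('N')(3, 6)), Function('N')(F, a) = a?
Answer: -374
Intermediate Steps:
Function('z')(O) = Add(-6, O) (Function('z')(O) = Add(O, -6) = Add(-6, O))
u = 30 (u = Mul(Add(-1, 6), 6) = Mul(5, 6) = 30)
q = 9 (q = Add(5, 4) = 9)
Mul(Add(Function('X')(u, q), 4), Function('z')(-5)) = Mul(Add(30, 4), Add(-6, -5)) = Mul(34, -11) = -374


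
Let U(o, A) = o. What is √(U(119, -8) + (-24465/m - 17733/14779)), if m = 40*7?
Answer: √106326717434/59116 ≈ 5.5159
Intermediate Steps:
m = 280
√(U(119, -8) + (-24465/m - 17733/14779)) = √(119 + (-24465/280 - 17733/14779)) = √(119 + (-24465*1/280 - 17733*1/14779)) = √(119 + (-699/8 - 17733/14779)) = √(119 - 10472385/118232) = √(3597223/118232) = √106326717434/59116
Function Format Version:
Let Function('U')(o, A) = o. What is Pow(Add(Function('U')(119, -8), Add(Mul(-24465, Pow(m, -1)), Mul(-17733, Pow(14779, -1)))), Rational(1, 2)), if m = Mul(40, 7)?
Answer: Mul(Rational(1, 59116), Pow(106326717434, Rational(1, 2))) ≈ 5.5159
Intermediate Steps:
m = 280
Pow(Add(Function('U')(119, -8), Add(Mul(-24465, Pow(m, -1)), Mul(-17733, Pow(14779, -1)))), Rational(1, 2)) = Pow(Add(119, Add(Mul(-24465, Pow(280, -1)), Mul(-17733, Pow(14779, -1)))), Rational(1, 2)) = Pow(Add(119, Add(Mul(-24465, Rational(1, 280)), Mul(-17733, Rational(1, 14779)))), Rational(1, 2)) = Pow(Add(119, Add(Rational(-699, 8), Rational(-17733, 14779))), Rational(1, 2)) = Pow(Add(119, Rational(-10472385, 118232)), Rational(1, 2)) = Pow(Rational(3597223, 118232), Rational(1, 2)) = Mul(Rational(1, 59116), Pow(106326717434, Rational(1, 2)))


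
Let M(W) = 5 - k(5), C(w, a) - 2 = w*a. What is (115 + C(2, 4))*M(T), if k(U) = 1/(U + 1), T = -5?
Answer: 3625/6 ≈ 604.17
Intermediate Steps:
k(U) = 1/(1 + U)
C(w, a) = 2 + a*w (C(w, a) = 2 + w*a = 2 + a*w)
M(W) = 29/6 (M(W) = 5 - 1/(1 + 5) = 5 - 1/6 = 5 - 1*⅙ = 5 - ⅙ = 29/6)
(115 + C(2, 4))*M(T) = (115 + (2 + 4*2))*(29/6) = (115 + (2 + 8))*(29/6) = (115 + 10)*(29/6) = 125*(29/6) = 3625/6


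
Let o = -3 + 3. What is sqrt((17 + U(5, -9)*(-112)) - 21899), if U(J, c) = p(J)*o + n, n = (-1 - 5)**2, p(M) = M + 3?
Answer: I*sqrt(25914) ≈ 160.98*I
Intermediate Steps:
p(M) = 3 + M
o = 0
n = 36 (n = (-6)**2 = 36)
U(J, c) = 36 (U(J, c) = (3 + J)*0 + 36 = 0 + 36 = 36)
sqrt((17 + U(5, -9)*(-112)) - 21899) = sqrt((17 + 36*(-112)) - 21899) = sqrt((17 - 4032) - 21899) = sqrt(-4015 - 21899) = sqrt(-25914) = I*sqrt(25914)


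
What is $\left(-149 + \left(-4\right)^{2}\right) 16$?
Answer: $-2128$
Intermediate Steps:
$\left(-149 + \left(-4\right)^{2}\right) 16 = \left(-149 + 16\right) 16 = \left(-133\right) 16 = -2128$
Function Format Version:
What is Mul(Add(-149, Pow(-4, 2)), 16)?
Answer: -2128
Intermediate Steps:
Mul(Add(-149, Pow(-4, 2)), 16) = Mul(Add(-149, 16), 16) = Mul(-133, 16) = -2128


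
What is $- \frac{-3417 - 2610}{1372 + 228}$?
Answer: $\frac{6027}{1600} \approx 3.7669$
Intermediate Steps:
$- \frac{-3417 - 2610}{1372 + 228} = - \frac{-6027}{1600} = \left(-1\right) \left(- \frac{6027}{1600}\right) = \frac{6027}{1600}$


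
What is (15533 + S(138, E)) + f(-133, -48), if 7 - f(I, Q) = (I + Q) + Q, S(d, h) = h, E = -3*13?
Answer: 15730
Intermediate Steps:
E = -39
f(I, Q) = 7 - I - 2*Q (f(I, Q) = 7 - ((I + Q) + Q) = 7 - (I + 2*Q) = 7 + (-I - 2*Q) = 7 - I - 2*Q)
(15533 + S(138, E)) + f(-133, -48) = (15533 - 39) + (7 - 1*(-133) - 2*(-48)) = 15494 + (7 + 133 + 96) = 15494 + 236 = 15730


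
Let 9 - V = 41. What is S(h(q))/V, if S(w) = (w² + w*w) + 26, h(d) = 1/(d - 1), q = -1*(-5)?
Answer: -209/256 ≈ -0.81641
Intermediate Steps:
V = -32 (V = 9 - 1*41 = 9 - 41 = -32)
q = 5
h(d) = 1/(-1 + d)
S(w) = 26 + 2*w² (S(w) = (w² + w²) + 26 = 2*w² + 26 = 26 + 2*w²)
S(h(q))/V = (26 + 2*(1/(-1 + 5))²)/(-32) = (26 + 2*(1/4)²)*(-1/32) = (26 + 2*(¼)²)*(-1/32) = (26 + 2*(1/16))*(-1/32) = (26 + ⅛)*(-1/32) = (209/8)*(-1/32) = -209/256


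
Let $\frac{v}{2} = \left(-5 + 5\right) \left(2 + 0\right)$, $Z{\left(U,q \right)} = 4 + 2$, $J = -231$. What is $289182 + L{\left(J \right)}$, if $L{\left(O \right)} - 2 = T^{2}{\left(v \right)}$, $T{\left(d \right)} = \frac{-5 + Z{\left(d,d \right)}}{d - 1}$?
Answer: $289185$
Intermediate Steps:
$Z{\left(U,q \right)} = 6$
$v = 0$ ($v = 2 \left(-5 + 5\right) \left(2 + 0\right) = 2 \cdot 0 \cdot 2 = 2 \cdot 0 = 0$)
$T{\left(d \right)} = \frac{1}{-1 + d}$ ($T{\left(d \right)} = \frac{-5 + 6}{d - 1} = 1 \frac{1}{-1 + d} = \frac{1}{-1 + d}$)
$L{\left(O \right)} = 3$ ($L{\left(O \right)} = 2 + \left(\frac{1}{-1 + 0}\right)^{2} = 2 + \left(\frac{1}{-1}\right)^{2} = 2 + \left(-1\right)^{2} = 2 + 1 = 3$)
$289182 + L{\left(J \right)} = 289182 + 3 = 289185$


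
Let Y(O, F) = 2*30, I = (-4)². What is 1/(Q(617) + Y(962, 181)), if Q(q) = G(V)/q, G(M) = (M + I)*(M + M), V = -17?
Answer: 617/37054 ≈ 0.016651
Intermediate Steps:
I = 16
Y(O, F) = 60
G(M) = 2*M*(16 + M) (G(M) = (M + 16)*(M + M) = (16 + M)*(2*M) = 2*M*(16 + M))
Q(q) = 34/q (Q(q) = (2*(-17)*(16 - 17))/q = (2*(-17)*(-1))/q = 34/q)
1/(Q(617) + Y(962, 181)) = 1/(34/617 + 60) = 1/(37054/617) = 617/37054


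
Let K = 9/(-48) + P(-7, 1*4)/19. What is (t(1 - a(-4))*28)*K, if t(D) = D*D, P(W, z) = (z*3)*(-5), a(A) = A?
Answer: -177975/76 ≈ -2341.8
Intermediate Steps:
P(W, z) = -15*z (P(W, z) = (3*z)*(-5) = -15*z)
t(D) = D²
K = -1017/304 (K = 9/(-48) - 15*4/19 = 9*(-1/48) - 15*4*(1/19) = -3/16 - 60*1/19 = -3/16 - 60/19 = -1017/304 ≈ -3.3454)
(t(1 - a(-4))*28)*K = ((1 - 1*(-4))²*28)*(-1017/304) = ((1 + 4)²*28)*(-1017/304) = (5²*28)*(-1017/304) = (25*28)*(-1017/304) = 700*(-1017/304) = -177975/76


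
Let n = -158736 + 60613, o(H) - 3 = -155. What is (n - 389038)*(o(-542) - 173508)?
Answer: 84600379260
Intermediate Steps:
o(H) = -152 (o(H) = 3 - 155 = -152)
n = -98123
(n - 389038)*(o(-542) - 173508) = (-98123 - 389038)*(-152 - 173508) = -487161*(-173660) = 84600379260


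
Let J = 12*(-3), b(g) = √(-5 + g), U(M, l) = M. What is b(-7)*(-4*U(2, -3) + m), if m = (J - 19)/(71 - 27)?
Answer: -37*I*√3/2 ≈ -32.043*I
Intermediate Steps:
J = -36
m = -5/4 (m = (-36 - 19)/(71 - 27) = -55/44 = -55*1/44 = -5/4 ≈ -1.2500)
b(-7)*(-4*U(2, -3) + m) = √(-5 - 7)*(-4*2 - 5/4) = √(-12)*(-8 - 5/4) = (2*I*√3)*(-37/4) = -37*I*√3/2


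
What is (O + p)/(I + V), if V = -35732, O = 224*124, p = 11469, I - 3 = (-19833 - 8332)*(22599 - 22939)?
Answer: 39245/9540371 ≈ 0.0041136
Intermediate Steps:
I = 9576103 (I = 3 + (-19833 - 8332)*(22599 - 22939) = 3 - 28165*(-340) = 3 + 9576100 = 9576103)
O = 27776
(O + p)/(I + V) = (27776 + 11469)/(9576103 - 35732) = 39245/9540371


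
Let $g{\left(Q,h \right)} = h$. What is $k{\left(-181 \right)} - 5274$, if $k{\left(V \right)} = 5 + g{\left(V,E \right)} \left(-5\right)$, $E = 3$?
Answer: $-5284$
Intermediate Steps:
$k{\left(V \right)} = -10$ ($k{\left(V \right)} = 5 + 3 \left(-5\right) = 5 - 15 = -10$)
$k{\left(-181 \right)} - 5274 = -10 - 5274 = -5284$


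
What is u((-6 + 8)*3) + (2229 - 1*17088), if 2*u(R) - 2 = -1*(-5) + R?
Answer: -29705/2 ≈ -14853.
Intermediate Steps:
u(R) = 7/2 + R/2 (u(R) = 1 + (-1*(-5) + R)/2 = 1 + (5 + R)/2 = 1 + (5/2 + R/2) = 7/2 + R/2)
u((-6 + 8)*3) + (2229 - 1*17088) = (7/2 + ((-6 + 8)*3)/2) + (2229 - 1*17088) = (7/2 + (2*3)/2) + (2229 - 17088) = (7/2 + (1/2)*6) - 14859 = (7/2 + 3) - 14859 = 13/2 - 14859 = -29705/2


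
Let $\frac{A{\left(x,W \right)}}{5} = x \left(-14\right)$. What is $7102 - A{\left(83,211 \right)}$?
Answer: $12912$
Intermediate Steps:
$A{\left(x,W \right)} = - 70 x$ ($A{\left(x,W \right)} = 5 x \left(-14\right) = 5 \left(- 14 x\right) = - 70 x$)
$7102 - A{\left(83,211 \right)} = 7102 - \left(-70\right) 83 = 7102 - -5810 = 7102 + 5810 = 12912$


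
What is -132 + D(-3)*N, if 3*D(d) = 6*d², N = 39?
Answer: 570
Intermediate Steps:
D(d) = 2*d² (D(d) = (6*d²)/3 = 2*d²)
-132 + D(-3)*N = -132 + (2*(-3)²)*39 = -132 + (2*9)*39 = -132 + 18*39 = -132 + 702 = 570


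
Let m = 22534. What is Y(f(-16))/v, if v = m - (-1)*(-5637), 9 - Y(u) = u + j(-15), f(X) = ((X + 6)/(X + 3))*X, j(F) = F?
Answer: 472/219661 ≈ 0.0021488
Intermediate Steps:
f(X) = X*(6 + X)/(3 + X) (f(X) = ((6 + X)/(3 + X))*X = X*(6 + X)/(3 + X))
Y(u) = 24 - u (Y(u) = 9 - (u - 15) = 9 - (-15 + u) = 9 + (15 - u) = 24 - u)
v = 16897 (v = 22534 - (-1)*(-5637) = 22534 - 1*5637 = 22534 - 5637 = 16897)
Y(f(-16))/v = (24 - (-16)*(6 - 16)/(3 - 16))/16897 = (24 - (-16)*(-10)/(-13))*(1/16897) = (24 - (-16)*(-1)*(-10)/13)*(1/16897) = (24 - 1*(-160/13))*(1/16897) = (24 + 160/13)*(1/16897) = (472/13)*(1/16897) = 472/219661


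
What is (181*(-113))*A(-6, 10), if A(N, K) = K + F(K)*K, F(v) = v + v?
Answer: -4295130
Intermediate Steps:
F(v) = 2*v
A(N, K) = K + 2*K**2 (A(N, K) = K + (2*K)*K = K + 2*K**2)
(181*(-113))*A(-6, 10) = (181*(-113))*(10*(1 + 2*10)) = -204530*(1 + 20) = -204530*21 = -20453*210 = -4295130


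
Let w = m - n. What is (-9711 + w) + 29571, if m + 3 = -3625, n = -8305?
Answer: 24537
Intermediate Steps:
m = -3628 (m = -3 - 3625 = -3628)
w = 4677 (w = -3628 - 1*(-8305) = -3628 + 8305 = 4677)
(-9711 + w) + 29571 = (-9711 + 4677) + 29571 = -5034 + 29571 = 24537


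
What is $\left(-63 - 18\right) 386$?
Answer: $-31266$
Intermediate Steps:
$\left(-63 - 18\right) 386 = \left(-81\right) 386 = -31266$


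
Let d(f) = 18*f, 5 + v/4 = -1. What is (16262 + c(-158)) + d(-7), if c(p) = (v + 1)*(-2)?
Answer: 16182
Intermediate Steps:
v = -24 (v = -20 + 4*(-1) = -20 - 4 = -24)
c(p) = 46 (c(p) = (-24 + 1)*(-2) = -23*(-2) = 46)
(16262 + c(-158)) + d(-7) = (16262 + 46) + 18*(-7) = 16308 - 126 = 16182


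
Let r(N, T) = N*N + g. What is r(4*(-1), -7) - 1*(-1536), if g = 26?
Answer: 1578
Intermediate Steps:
r(N, T) = 26 + N² (r(N, T) = N*N + 26 = N² + 26 = 26 + N²)
r(4*(-1), -7) - 1*(-1536) = (26 + (4*(-1))²) - 1*(-1536) = (26 + (-4)²) + 1536 = (26 + 16) + 1536 = 42 + 1536 = 1578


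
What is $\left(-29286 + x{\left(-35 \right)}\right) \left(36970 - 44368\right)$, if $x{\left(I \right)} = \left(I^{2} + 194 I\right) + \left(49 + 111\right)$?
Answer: $256644018$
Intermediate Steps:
$x{\left(I \right)} = 160 + I^{2} + 194 I$ ($x{\left(I \right)} = \left(I^{2} + 194 I\right) + 160 = 160 + I^{2} + 194 I$)
$\left(-29286 + x{\left(-35 \right)}\right) \left(36970 - 44368\right) = \left(-29286 + \left(160 + \left(-35\right)^{2} + 194 \left(-35\right)\right)\right) \left(36970 - 44368\right) = \left(-29286 + \left(160 + 1225 - 6790\right)\right) \left(-7398\right) = \left(-29286 - 5405\right) \left(-7398\right) = \left(-34691\right) \left(-7398\right) = 256644018$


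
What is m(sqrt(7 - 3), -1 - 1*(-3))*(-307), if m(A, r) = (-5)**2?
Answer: -7675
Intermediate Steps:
m(A, r) = 25
m(sqrt(7 - 3), -1 - 1*(-3))*(-307) = 25*(-307) = -7675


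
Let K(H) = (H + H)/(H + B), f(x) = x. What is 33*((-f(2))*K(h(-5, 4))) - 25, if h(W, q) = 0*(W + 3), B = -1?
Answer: -25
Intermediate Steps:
h(W, q) = 0 (h(W, q) = 0*(3 + W) = 0)
K(H) = 2*H/(-1 + H) (K(H) = (H + H)/(H - 1) = (2*H)/(-1 + H) = 2*H/(-1 + H))
33*((-f(2))*K(h(-5, 4))) - 25 = 33*((-1*2)*(2*0/(-1 + 0))) - 25 = 33*(-4*0/(-1)) - 25 = 33*(-4*0*(-1)) - 25 = 33*(-2*0) - 25 = 33*0 - 25 = 0 - 25 = -25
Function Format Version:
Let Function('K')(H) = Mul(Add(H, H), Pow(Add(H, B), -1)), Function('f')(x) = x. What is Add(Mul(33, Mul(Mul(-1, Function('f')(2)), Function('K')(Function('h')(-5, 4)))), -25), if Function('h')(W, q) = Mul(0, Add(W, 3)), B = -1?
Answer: -25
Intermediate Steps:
Function('h')(W, q) = 0 (Function('h')(W, q) = Mul(0, Add(3, W)) = 0)
Function('K')(H) = Mul(2, H, Pow(Add(-1, H), -1)) (Function('K')(H) = Mul(Add(H, H), Pow(Add(H, -1), -1)) = Mul(Mul(2, H), Pow(Add(-1, H), -1)) = Mul(2, H, Pow(Add(-1, H), -1)))
Add(Mul(33, Mul(Mul(-1, Function('f')(2)), Function('K')(Function('h')(-5, 4)))), -25) = Add(Mul(33, Mul(Mul(-1, 2), Mul(2, 0, Pow(Add(-1, 0), -1)))), -25) = Add(Mul(33, Mul(-2, Mul(2, 0, Pow(-1, -1)))), -25) = Add(Mul(33, Mul(-2, Mul(2, 0, -1))), -25) = Add(Mul(33, Mul(-2, 0)), -25) = Add(Mul(33, 0), -25) = Add(0, -25) = -25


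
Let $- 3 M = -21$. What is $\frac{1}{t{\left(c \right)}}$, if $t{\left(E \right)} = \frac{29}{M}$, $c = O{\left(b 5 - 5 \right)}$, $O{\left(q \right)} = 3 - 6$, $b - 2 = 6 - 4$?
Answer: $\frac{7}{29} \approx 0.24138$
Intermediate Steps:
$M = 7$ ($M = \left(- \frac{1}{3}\right) \left(-21\right) = 7$)
$b = 4$ ($b = 2 + \left(6 - 4\right) = 2 + 2 = 4$)
$O{\left(q \right)} = -3$ ($O{\left(q \right)} = 3 - 6 = -3$)
$c = -3$
$t{\left(E \right)} = \frac{29}{7}$
$\frac{1}{t{\left(c \right)}} = \frac{1}{\frac{29}{7}} = \frac{7}{29}$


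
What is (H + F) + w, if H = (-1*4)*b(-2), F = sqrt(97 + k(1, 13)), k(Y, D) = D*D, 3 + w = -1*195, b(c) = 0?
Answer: -198 + sqrt(266) ≈ -181.69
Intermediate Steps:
w = -198 (w = -3 - 1*195 = -3 - 195 = -198)
k(Y, D) = D**2
F = sqrt(266) (F = sqrt(97 + 13**2) = sqrt(97 + 169) = sqrt(266) ≈ 16.310)
H = 0 (H = -1*4*0 = -4*0 = 0)
(H + F) + w = (0 + sqrt(266)) - 198 = sqrt(266) - 198 = -198 + sqrt(266)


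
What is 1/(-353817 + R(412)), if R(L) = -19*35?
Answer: -1/354482 ≈ -2.8210e-6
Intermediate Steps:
R(L) = -665
1/(-353817 + R(412)) = 1/(-353817 - 665) = 1/(-354482) = -1/354482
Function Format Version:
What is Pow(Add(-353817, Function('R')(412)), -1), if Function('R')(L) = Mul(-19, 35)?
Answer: Rational(-1, 354482) ≈ -2.8210e-6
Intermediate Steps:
Function('R')(L) = -665
Pow(Add(-353817, Function('R')(412)), -1) = Pow(Add(-353817, -665), -1) = Pow(-354482, -1) = Rational(-1, 354482)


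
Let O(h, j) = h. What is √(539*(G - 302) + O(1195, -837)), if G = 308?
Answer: √4429 ≈ 66.551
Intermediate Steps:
√(539*(G - 302) + O(1195, -837)) = √(539*(308 - 302) + 1195) = √(539*6 + 1195) = √(3234 + 1195) = √4429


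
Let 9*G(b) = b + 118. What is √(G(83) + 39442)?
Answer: √355179/3 ≈ 198.66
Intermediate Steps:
G(b) = 118/9 + b/9 (G(b) = (b + 118)/9 = (118 + b)/9 = 118/9 + b/9)
√(G(83) + 39442) = √((118/9 + (⅑)*83) + 39442) = √((118/9 + 83/9) + 39442) = √(67/3 + 39442) = √(118393/3) = √355179/3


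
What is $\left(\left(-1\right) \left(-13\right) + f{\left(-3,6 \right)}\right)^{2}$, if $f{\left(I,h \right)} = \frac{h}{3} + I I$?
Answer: $576$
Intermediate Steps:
$f{\left(I,h \right)} = I^{2} + \frac{h}{3}$ ($f{\left(I,h \right)} = h \frac{1}{3} + I^{2} = \frac{h}{3} + I^{2} = I^{2} + \frac{h}{3}$)
$\left(\left(-1\right) \left(-13\right) + f{\left(-3,6 \right)}\right)^{2} = \left(\left(-1\right) \left(-13\right) + \left(\left(-3\right)^{2} + \frac{1}{3} \cdot 6\right)\right)^{2} = \left(13 + \left(9 + 2\right)\right)^{2} = \left(13 + 11\right)^{2} = 24^{2} = 576$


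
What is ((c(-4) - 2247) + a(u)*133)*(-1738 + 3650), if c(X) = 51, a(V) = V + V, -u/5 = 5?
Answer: -16913552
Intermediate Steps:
u = -25 (u = -5*5 = -25)
a(V) = 2*V
((c(-4) - 2247) + a(u)*133)*(-1738 + 3650) = ((51 - 2247) + (2*(-25))*133)*(-1738 + 3650) = (-2196 - 50*133)*1912 = (-2196 - 6650)*1912 = -8846*1912 = -16913552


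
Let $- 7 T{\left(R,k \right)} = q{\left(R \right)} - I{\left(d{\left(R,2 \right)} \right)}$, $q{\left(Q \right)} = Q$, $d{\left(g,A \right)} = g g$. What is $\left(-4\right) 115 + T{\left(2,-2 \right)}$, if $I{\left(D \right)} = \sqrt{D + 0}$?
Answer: $-460$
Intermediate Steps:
$d{\left(g,A \right)} = g^{2}$
$I{\left(D \right)} = \sqrt{D}$
$T{\left(R,k \right)} = - \frac{R}{7} + \frac{\sqrt{R^{2}}}{7}$ ($T{\left(R,k \right)} = - \frac{R - \sqrt{R^{2}}}{7} = - \frac{R}{7} + \frac{\sqrt{R^{2}}}{7}$)
$\left(-4\right) 115 + T{\left(2,-2 \right)} = \left(-4\right) 115 + \left(\left(- \frac{1}{7}\right) 2 + \frac{\sqrt{2^{2}}}{7}\right) = -460 - \left(\frac{2}{7} - \frac{\sqrt{4}}{7}\right) = -460 + \left(- \frac{2}{7} + \frac{1}{7} \cdot 2\right) = -460 + \left(- \frac{2}{7} + \frac{2}{7}\right) = -460 + 0 = -460$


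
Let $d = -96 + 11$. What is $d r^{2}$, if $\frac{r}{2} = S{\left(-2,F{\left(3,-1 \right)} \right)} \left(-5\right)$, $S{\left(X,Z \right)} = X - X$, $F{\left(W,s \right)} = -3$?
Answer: $0$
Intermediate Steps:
$S{\left(X,Z \right)} = 0$
$r = 0$ ($r = 2 \cdot 0 \left(-5\right) = 2 \cdot 0 = 0$)
$d = -85$
$d r^{2} = - 85 \cdot 0^{2} = \left(-85\right) 0 = 0$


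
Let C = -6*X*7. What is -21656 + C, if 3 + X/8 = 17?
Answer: -26360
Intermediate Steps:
X = 112 (X = -24 + 8*17 = -24 + 136 = 112)
C = -4704 (C = -6*112*7 = -672*7 = -4704)
-21656 + C = -21656 - 4704 = -26360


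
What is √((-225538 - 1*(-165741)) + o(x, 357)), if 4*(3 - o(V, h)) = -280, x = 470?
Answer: 6*I*√1659 ≈ 244.39*I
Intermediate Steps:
o(V, h) = 73 (o(V, h) = 3 - ¼*(-280) = 3 + 70 = 73)
√((-225538 - 1*(-165741)) + o(x, 357)) = √((-225538 - 1*(-165741)) + 73) = √((-225538 + 165741) + 73) = √(-59797 + 73) = √(-59724) = 6*I*√1659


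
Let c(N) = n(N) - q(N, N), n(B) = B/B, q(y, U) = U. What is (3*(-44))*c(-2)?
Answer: -396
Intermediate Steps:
n(B) = 1
c(N) = 1 - N
(3*(-44))*c(-2) = (3*(-44))*(1 - 1*(-2)) = -132*(1 + 2) = -132*3 = -396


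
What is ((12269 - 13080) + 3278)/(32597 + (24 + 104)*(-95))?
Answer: 2467/20437 ≈ 0.12071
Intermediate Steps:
((12269 - 13080) + 3278)/(32597 + (24 + 104)*(-95)) = (-811 + 3278)/(32597 + 128*(-95)) = 2467/(32597 - 12160) = 2467/20437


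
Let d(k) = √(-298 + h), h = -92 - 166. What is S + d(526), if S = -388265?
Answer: -388265 + 2*I*√139 ≈ -3.8827e+5 + 23.58*I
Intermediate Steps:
h = -258
d(k) = 2*I*√139 (d(k) = √(-298 - 258) = √(-556) = 2*I*√139)
S + d(526) = -388265 + 2*I*√139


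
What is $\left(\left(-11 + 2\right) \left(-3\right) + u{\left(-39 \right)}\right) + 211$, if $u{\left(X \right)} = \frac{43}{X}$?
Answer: $\frac{9239}{39} \approx 236.9$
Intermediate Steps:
$\left(\left(-11 + 2\right) \left(-3\right) + u{\left(-39 \right)}\right) + 211 = \left(\left(-11 + 2\right) \left(-3\right) + \frac{43}{-39}\right) + 211 = \left(\left(-9\right) \left(-3\right) + 43 \left(- \frac{1}{39}\right)\right) + 211 = \left(27 - \frac{43}{39}\right) + 211 = \frac{1010}{39} + 211 = \frac{9239}{39}$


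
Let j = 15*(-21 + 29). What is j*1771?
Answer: 212520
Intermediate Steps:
j = 120 (j = 15*8 = 120)
j*1771 = 120*1771 = 212520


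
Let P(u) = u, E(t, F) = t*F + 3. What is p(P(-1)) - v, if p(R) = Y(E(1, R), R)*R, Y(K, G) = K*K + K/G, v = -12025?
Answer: 12023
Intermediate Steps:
E(t, F) = 3 + F*t (E(t, F) = F*t + 3 = 3 + F*t)
Y(K, G) = K² + K/G
p(R) = R*((3 + R)² + (3 + R)/R) (p(R) = ((3 + R*1)² + (3 + R*1)/R)*R = ((3 + R)² + (3 + R)/R)*R = R*((3 + R)² + (3 + R)/R))
p(P(-1)) - v = (3 - 1 - (3 - 1)²) - 1*(-12025) = (3 - 1 - 1*2²) + 12025 = (3 - 1 - 1*4) + 12025 = (3 - 1 - 4) + 12025 = -2 + 12025 = 12023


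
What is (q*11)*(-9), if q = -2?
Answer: 198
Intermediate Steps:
(q*11)*(-9) = -2*11*(-9) = -22*(-9) = 198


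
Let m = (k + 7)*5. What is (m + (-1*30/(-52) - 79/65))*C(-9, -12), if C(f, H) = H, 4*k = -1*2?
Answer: -24852/65 ≈ -382.34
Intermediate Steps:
k = -½ (k = (-1*2)/4 = (¼)*(-2) = -½ ≈ -0.50000)
m = 65/2 (m = (-½ + 7)*5 = (13/2)*5 = 65/2 ≈ 32.500)
(m + (-1*30/(-52) - 79/65))*C(-9, -12) = (65/2 + (-1*30/(-52) - 79/65))*(-12) = (65/2 + (-30*(-1/52) - 79*1/65))*(-12) = (65/2 + (15/26 - 79/65))*(-12) = (65/2 - 83/130)*(-12) = (2071/65)*(-12) = -24852/65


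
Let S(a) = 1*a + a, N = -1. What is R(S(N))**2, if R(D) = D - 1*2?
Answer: 16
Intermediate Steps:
S(a) = 2*a (S(a) = a + a = 2*a)
R(D) = -2 + D (R(D) = D - 2 = -2 + D)
R(S(N))**2 = (-2 + 2*(-1))**2 = (-2 - 2)**2 = (-4)**2 = 16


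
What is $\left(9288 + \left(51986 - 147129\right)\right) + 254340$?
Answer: $168485$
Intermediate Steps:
$\left(9288 + \left(51986 - 147129\right)\right) + 254340 = \left(9288 - 95143\right) + 254340 = -85855 + 254340 = 168485$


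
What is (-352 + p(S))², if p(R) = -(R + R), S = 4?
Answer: 129600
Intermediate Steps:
p(R) = -2*R
(-352 + p(S))² = (-352 - 2*4)² = (-352 - 8)² = (-360)² = 129600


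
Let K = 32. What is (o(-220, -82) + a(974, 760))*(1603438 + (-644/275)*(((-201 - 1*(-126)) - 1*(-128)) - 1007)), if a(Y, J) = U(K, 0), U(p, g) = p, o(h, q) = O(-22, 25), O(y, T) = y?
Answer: 883119652/55 ≈ 1.6057e+7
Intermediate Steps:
o(h, q) = -22
a(Y, J) = 32
(o(-220, -82) + a(974, 760))*(1603438 + (-644/275)*(((-201 - 1*(-126)) - 1*(-128)) - 1007)) = (-22 + 32)*(1603438 + (-644/275)*(((-201 - 1*(-126)) - 1*(-128)) - 1007)) = 10*(1603438 + (-644*1/275)*(((-201 + 126) + 128) - 1007)) = 10*(1603438 - 644*((-75 + 128) - 1007)/275) = 10*(1603438 - 644*(53 - 1007)/275) = 10*(1603438 - 644/275*(-954)) = 10*(1603438 + 614376/275) = 10*(441559826/275) = 883119652/55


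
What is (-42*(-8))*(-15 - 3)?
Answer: -6048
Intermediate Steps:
(-42*(-8))*(-15 - 3) = 336*(-18) = -6048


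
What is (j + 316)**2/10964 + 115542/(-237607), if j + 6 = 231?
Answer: 68276251879/2605123148 ≈ 26.208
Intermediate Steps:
j = 225 (j = -6 + 231 = 225)
(j + 316)**2/10964 + 115542/(-237607) = (225 + 316)**2/10964 + 115542/(-237607) = 541**2*(1/10964) + 115542*(-1/237607) = 292681*(1/10964) - 115542/237607 = 292681/10964 - 115542/237607 = 68276251879/2605123148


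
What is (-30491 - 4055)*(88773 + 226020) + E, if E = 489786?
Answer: -10874349192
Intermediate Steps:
(-30491 - 4055)*(88773 + 226020) + E = (-30491 - 4055)*(88773 + 226020) + 489786 = -34546*314793 + 489786 = -10874838978 + 489786 = -10874349192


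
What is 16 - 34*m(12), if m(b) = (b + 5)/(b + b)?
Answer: -97/12 ≈ -8.0833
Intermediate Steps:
m(b) = (5 + b)/(2*b) (m(b) = (5 + b)/((2*b)) = (5 + b)*(1/(2*b)) = (5 + b)/(2*b))
16 - 34*m(12) = 16 - 17*(5 + 12)/12 = 16 - 17*17/12 = 16 - 34*17/24 = 16 - 289/12 = -97/12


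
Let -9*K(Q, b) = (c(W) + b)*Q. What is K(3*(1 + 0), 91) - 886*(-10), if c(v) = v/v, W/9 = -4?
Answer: 26488/3 ≈ 8829.3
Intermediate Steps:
W = -36 (W = 9*(-4) = -36)
c(v) = 1
K(Q, b) = -Q*(1 + b)/9 (K(Q, b) = -(1 + b)*Q/9 = -Q*(1 + b)/9)
K(3*(1 + 0), 91) - 886*(-10) = -3*(1 + 0)*(1 + 91)/9 - 886*(-10) = -⅑*3*1*92 - 1*(-8860) = -⅑*3*92 + 8860 = -92/3 + 8860 = 26488/3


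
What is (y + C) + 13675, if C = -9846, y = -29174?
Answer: -25345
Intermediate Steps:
(y + C) + 13675 = (-29174 - 9846) + 13675 = -39020 + 13675 = -25345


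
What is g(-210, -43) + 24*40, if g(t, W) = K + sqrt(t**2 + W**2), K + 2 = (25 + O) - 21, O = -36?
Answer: 926 + sqrt(45949) ≈ 1140.4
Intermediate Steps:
K = -34 (K = -2 + ((25 - 36) - 21) = -2 + (-11 - 21) = -2 - 32 = -34)
g(t, W) = -34 + sqrt(W**2 + t**2) (g(t, W) = -34 + sqrt(t**2 + W**2) = -34 + sqrt(W**2 + t**2))
g(-210, -43) + 24*40 = (-34 + sqrt((-43)**2 + (-210)**2)) + 24*40 = (-34 + sqrt(1849 + 44100)) + 960 = (-34 + sqrt(45949)) + 960 = 926 + sqrt(45949)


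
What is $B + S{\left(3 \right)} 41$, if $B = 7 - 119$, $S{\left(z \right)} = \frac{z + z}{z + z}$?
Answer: $-71$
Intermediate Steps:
$S{\left(z \right)} = 1$ ($S{\left(z \right)} = \frac{2 z}{2 z} = 2 z \frac{1}{2 z} = 1$)
$B = -112$ ($B = 7 - 119 = -112$)
$B + S{\left(3 \right)} 41 = -112 + 1 \cdot 41 = -112 + 41 = -71$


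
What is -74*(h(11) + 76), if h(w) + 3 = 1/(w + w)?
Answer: -59459/11 ≈ -5405.4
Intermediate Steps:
h(w) = -3 + 1/(2*w) (h(w) = -3 + 1/(w + w) = -3 + 1/(2*w))
-74*(h(11) + 76) = -74*((-3 + (½)/11) + 76) = -74*((-3 + (½)*(1/11)) + 76) = -74*((-3 + 1/22) + 76) = -74*(-65/22 + 76) = -74*1607/22 = -59459/11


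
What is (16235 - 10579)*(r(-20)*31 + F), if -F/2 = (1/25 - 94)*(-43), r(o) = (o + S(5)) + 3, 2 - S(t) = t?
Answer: -1230259184/25 ≈ -4.9210e+7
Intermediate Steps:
S(t) = 2 - t
r(o) = o (r(o) = (o + (2 - 1*5)) + 3 = (o + (2 - 5)) + 3 = (o - 3) + 3 = (-3 + o) + 3 = o)
F = -202014/25 (F = -2*(1/25 - 94)*(-43) = -(-4698)*(-43)/25 = -2*101007/25 = -202014/25 ≈ -8080.6)
(16235 - 10579)*(r(-20)*31 + F) = (16235 - 10579)*(-20*31 - 202014/25) = 5656*(-620 - 202014/25) = 5656*(-217514/25) = -1230259184/25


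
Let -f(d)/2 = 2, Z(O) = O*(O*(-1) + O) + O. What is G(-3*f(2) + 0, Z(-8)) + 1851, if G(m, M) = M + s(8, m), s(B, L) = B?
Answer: 1851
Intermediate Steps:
Z(O) = O (Z(O) = O*(-O + O) + O = O*0 + O = 0 + O = O)
f(d) = -4 (f(d) = -2*2 = -4)
G(m, M) = 8 + M (G(m, M) = M + 8 = 8 + M)
G(-3*f(2) + 0, Z(-8)) + 1851 = (8 - 8) + 1851 = 0 + 1851 = 1851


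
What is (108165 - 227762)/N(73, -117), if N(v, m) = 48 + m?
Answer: 119597/69 ≈ 1733.3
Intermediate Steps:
(108165 - 227762)/N(73, -117) = (108165 - 227762)/(48 - 117) = -119597/(-69) = -119597*(-1/69) = 119597/69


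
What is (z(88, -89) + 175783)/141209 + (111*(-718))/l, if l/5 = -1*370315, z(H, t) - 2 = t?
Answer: 336568396082/261459054175 ≈ 1.2873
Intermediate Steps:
z(H, t) = 2 + t
l = -1851575 (l = 5*(-1*370315) = 5*(-370315) = -1851575)
(z(88, -89) + 175783)/141209 + (111*(-718))/l = ((2 - 89) + 175783)/141209 + (111*(-718))/(-1851575) = (-87 + 175783)*(1/141209) - 79698*(-1/1851575) = 175696*(1/141209) + 79698/1851575 = 175696/141209 + 79698/1851575 = 336568396082/261459054175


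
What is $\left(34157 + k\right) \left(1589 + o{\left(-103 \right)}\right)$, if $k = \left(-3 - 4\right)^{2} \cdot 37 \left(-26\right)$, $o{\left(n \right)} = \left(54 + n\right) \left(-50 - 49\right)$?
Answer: $-83597640$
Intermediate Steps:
$o{\left(n \right)} = -5346 - 99 n$ ($o{\left(n \right)} = \left(54 + n\right) \left(-99\right) = -5346 - 99 n$)
$k = -47138$ ($k = \left(-7\right)^{2} \cdot 37 \left(-26\right) = 49 \cdot 37 \left(-26\right) = 1813 \left(-26\right) = -47138$)
$\left(34157 + k\right) \left(1589 + o{\left(-103 \right)}\right) = \left(34157 - 47138\right) \left(1589 - -4851\right) = - 12981 \left(1589 + \left(-5346 + 10197\right)\right) = - 12981 \left(1589 + 4851\right) = \left(-12981\right) 6440 = -83597640$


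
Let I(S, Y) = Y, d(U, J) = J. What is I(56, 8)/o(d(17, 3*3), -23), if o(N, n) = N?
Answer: 8/9 ≈ 0.88889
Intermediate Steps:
I(56, 8)/o(d(17, 3*3), -23) = 8/((3*3)) = 8/9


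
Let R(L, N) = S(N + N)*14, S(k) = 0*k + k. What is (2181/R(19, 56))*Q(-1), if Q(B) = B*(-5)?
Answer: 10905/1568 ≈ 6.9547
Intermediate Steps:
S(k) = k (S(k) = 0 + k = k)
Q(B) = -5*B
R(L, N) = 28*N (R(L, N) = (N + N)*14 = (2*N)*14 = 28*N)
(2181/R(19, 56))*Q(-1) = (2181/((28*56)))*(-5*(-1)) = (2181/1568)*5 = 10905/1568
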